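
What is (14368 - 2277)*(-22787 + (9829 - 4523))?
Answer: -211362771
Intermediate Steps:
(14368 - 2277)*(-22787 + (9829 - 4523)) = 12091*(-22787 + 5306) = 12091*(-17481) = -211362771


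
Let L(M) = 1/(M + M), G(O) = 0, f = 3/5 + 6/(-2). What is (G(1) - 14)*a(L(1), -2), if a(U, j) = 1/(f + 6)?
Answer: -35/9 ≈ -3.8889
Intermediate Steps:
f = -12/5 (f = 3*(⅕) + 6*(-½) = ⅗ - 3 = -12/5 ≈ -2.4000)
L(M) = 1/(2*M)
a(U, j) = 5/18 (a(U, j) = 1/(-12/5 + 6) = 1/(18/5) = 5/18)
(G(1) - 14)*a(L(1), -2) = (0 - 14)*(5/18) = -14*5/18 = -35/9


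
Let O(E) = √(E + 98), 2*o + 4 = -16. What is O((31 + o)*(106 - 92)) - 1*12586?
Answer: -12586 + 14*√2 ≈ -12566.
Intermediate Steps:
o = -10 (o = -2 + (½)*(-16) = -2 - 8 = -10)
O(E) = √(98 + E)
O((31 + o)*(106 - 92)) - 1*12586 = √(98 + (31 - 10)*(106 - 92)) - 1*12586 = √(98 + 21*14) - 12586 = √(98 + 294) - 12586 = √392 - 12586 = 14*√2 - 12586 = -12586 + 14*√2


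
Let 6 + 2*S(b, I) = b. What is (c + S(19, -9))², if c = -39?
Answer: 4225/4 ≈ 1056.3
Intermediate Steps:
S(b, I) = -3 + b/2
(c + S(19, -9))² = (-39 + (-3 + (½)*19))² = (-39 + (-3 + 19/2))² = (-39 + 13/2)² = (-65/2)² = 4225/4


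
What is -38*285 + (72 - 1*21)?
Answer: -10779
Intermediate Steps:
-38*285 + (72 - 1*21) = -10830 + (72 - 21) = -10830 + 51 = -10779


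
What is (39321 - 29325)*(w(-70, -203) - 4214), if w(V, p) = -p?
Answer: -40093956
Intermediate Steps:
(39321 - 29325)*(w(-70, -203) - 4214) = (39321 - 29325)*(-1*(-203) - 4214) = 9996*(203 - 4214) = 9996*(-4011) = -40093956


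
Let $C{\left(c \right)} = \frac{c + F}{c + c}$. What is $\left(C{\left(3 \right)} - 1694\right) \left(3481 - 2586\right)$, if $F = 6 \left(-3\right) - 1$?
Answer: $- \frac{4555550}{3} \approx -1.5185 \cdot 10^{6}$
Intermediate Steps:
$F = -19$ ($F = -18 - 1 = -19$)
$C{\left(c \right)} = \frac{-19 + c}{2 c}$ ($C{\left(c \right)} = \frac{c - 19}{c + c} = \frac{-19 + c}{2 c}$)
$\left(C{\left(3 \right)} - 1694\right) \left(3481 - 2586\right) = \left(\frac{-19 + 3}{2 \cdot 3} - 1694\right) \left(3481 - 2586\right) = \left(\frac{1}{2} \cdot \frac{1}{3} \left(-16\right) - 1694\right) 895 = \left(- \frac{8}{3} - 1694\right) 895 = \left(- \frac{5090}{3}\right) 895 = - \frac{4555550}{3}$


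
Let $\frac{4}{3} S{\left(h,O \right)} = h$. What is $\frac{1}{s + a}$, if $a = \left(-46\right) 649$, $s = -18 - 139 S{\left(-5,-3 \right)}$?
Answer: $- \frac{4}{117403} \approx -3.4071 \cdot 10^{-5}$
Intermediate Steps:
$S{\left(h,O \right)} = \frac{3 h}{4}$
$s = \frac{2013}{4}$ ($s = -18 - 139 \cdot \frac{3}{4} \left(-5\right) = -18 - - \frac{2085}{4} = -18 + \frac{2085}{4} = \frac{2013}{4} \approx 503.25$)
$a = -29854$
$\frac{1}{s + a} = \frac{1}{\frac{2013}{4} - 29854} = \frac{1}{- \frac{117403}{4}} = - \frac{4}{117403}$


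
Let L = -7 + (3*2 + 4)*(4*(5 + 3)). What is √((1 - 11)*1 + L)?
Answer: √303 ≈ 17.407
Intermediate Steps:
L = 313 (L = -7 + (6 + 4)*(4*8) = -7 + 10*32 = -7 + 320 = 313)
√((1 - 11)*1 + L) = √((1 - 11)*1 + 313) = √(-10*1 + 313) = √(-10 + 313) = √303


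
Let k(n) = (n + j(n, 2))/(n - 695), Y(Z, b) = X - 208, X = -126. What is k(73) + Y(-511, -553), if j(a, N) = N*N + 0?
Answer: -207825/622 ≈ -334.12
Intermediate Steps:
Y(Z, b) = -334 (Y(Z, b) = -126 - 208 = -334)
j(a, N) = N² (j(a, N) = N² + 0 = N²)
k(n) = (4 + n)/(-695 + n) (k(n) = (n + 2²)/(n - 695) = (n + 4)/(-695 + n) = (4 + n)/(-695 + n))
k(73) + Y(-511, -553) = (4 + 73)/(-695 + 73) - 334 = 77/(-622) - 334 = -1/622*77 - 334 = -77/622 - 334 = -207825/622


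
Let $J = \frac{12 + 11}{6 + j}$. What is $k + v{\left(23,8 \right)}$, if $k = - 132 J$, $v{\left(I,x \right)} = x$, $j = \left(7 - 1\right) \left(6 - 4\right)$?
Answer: $- \frac{482}{3} \approx -160.67$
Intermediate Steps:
$j = 12$ ($j = 6 \cdot 2 = 12$)
$J = \frac{23}{18}$ ($J = \frac{12 + 11}{6 + 12} = \frac{23}{18} \approx 1.2778$)
$k = - \frac{506}{3}$ ($k = \left(-132\right) \frac{23}{18} = - \frac{506}{3} \approx -168.67$)
$k + v{\left(23,8 \right)} = - \frac{506}{3} + 8 = - \frac{482}{3}$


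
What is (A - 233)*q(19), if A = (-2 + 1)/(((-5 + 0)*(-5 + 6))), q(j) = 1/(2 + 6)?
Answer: -291/10 ≈ -29.100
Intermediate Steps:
q(j) = ⅛ (q(j) = 1/8 = ⅛)
A = ⅕ (A = -1/(-5*1) = -1/(-5) = -⅕*(-1) = ⅕ ≈ 0.20000)
(A - 233)*q(19) = (⅕ - 233)*(⅛) = -1164/5*⅛ = -291/10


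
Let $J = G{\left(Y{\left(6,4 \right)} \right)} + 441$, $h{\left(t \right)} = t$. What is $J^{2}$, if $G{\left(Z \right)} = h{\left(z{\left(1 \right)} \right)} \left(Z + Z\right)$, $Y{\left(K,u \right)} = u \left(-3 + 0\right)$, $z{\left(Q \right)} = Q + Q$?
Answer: $154449$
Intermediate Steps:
$z{\left(Q \right)} = 2 Q$
$Y{\left(K,u \right)} = - 3 u$ ($Y{\left(K,u \right)} = u \left(-3\right) = - 3 u$)
$G{\left(Z \right)} = 4 Z$ ($G{\left(Z \right)} = 2 \cdot 1 \left(Z + Z\right) = 2 \cdot 2 Z = 4 Z$)
$J = 393$ ($J = 4 \left(\left(-3\right) 4\right) + 441 = 4 \left(-12\right) + 441 = -48 + 441 = 393$)
$J^{2} = 393^{2} = 154449$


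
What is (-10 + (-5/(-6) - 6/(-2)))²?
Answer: 1369/36 ≈ 38.028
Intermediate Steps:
(-10 + (-5/(-6) - 6/(-2)))² = (-10 + (-5*(-⅙) - 6*(-½)))² = (-10 + (⅚ + 3))² = (-10 + 23/6)² = (-37/6)² = 1369/36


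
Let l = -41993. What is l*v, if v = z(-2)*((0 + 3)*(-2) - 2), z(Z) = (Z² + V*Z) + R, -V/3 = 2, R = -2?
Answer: 4703216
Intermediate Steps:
V = -6 (V = -3*2 = -6)
z(Z) = -2 + Z² - 6*Z (z(Z) = (Z² - 6*Z) - 2 = -2 + Z² - 6*Z)
v = -112 (v = (-2 + (-2)² - 6*(-2))*((0 + 3)*(-2) - 2) = (-2 + 4 + 12)*(3*(-2) - 2) = 14*(-6 - 2) = 14*(-8) = -112)
l*v = -41993*(-112) = 4703216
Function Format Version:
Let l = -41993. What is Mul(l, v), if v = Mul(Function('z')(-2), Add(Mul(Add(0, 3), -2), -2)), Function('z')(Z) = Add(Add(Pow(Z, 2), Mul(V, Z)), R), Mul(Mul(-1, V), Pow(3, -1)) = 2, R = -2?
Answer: 4703216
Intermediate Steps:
V = -6 (V = Mul(-3, 2) = -6)
Function('z')(Z) = Add(-2, Pow(Z, 2), Mul(-6, Z)) (Function('z')(Z) = Add(Add(Pow(Z, 2), Mul(-6, Z)), -2) = Add(-2, Pow(Z, 2), Mul(-6, Z)))
v = -112 (v = Mul(Add(-2, Pow(-2, 2), Mul(-6, -2)), Add(Mul(Add(0, 3), -2), -2)) = Mul(Add(-2, 4, 12), Add(Mul(3, -2), -2)) = Mul(14, Add(-6, -2)) = Mul(14, -8) = -112)
Mul(l, v) = Mul(-41993, -112) = 4703216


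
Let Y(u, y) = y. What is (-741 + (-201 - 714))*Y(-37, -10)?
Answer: 16560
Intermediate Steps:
(-741 + (-201 - 714))*Y(-37, -10) = (-741 + (-201 - 714))*(-10) = (-741 - 915)*(-10) = -1656*(-10) = 16560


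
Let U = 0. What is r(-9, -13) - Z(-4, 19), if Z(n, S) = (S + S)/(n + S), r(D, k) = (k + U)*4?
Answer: -818/15 ≈ -54.533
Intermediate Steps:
r(D, k) = 4*k (r(D, k) = (k + 0)*4 = k*4 = 4*k)
Z(n, S) = 2*S/(S + n) (Z(n, S) = (2*S)/(S + n) = 2*S/(S + n))
r(-9, -13) - Z(-4, 19) = 4*(-13) - 2*19/(19 - 4) = -52 - 2*19/15 = -52 - 1*38/15 = -52 - 38/15 = -818/15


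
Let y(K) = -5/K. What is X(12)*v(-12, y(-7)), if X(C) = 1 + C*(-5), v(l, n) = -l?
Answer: -708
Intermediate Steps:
X(C) = 1 - 5*C
X(12)*v(-12, y(-7)) = (1 - 5*12)*(-1*(-12)) = (1 - 60)*12 = -59*12 = -708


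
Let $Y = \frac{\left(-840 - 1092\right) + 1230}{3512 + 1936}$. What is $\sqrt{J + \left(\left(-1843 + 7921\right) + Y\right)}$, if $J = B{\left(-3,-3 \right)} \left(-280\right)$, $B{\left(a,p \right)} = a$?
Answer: $\frac{1447 \sqrt{681}}{454} \approx 83.174$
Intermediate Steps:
$Y = - \frac{117}{908}$ ($Y = \frac{\left(-840 - 1092\right) + 1230}{5448} = \left(-1932 + 1230\right) \frac{1}{5448} = \left(-702\right) \frac{1}{5448} = - \frac{117}{908} \approx -0.12885$)
$J = 840$ ($J = \left(-3\right) \left(-280\right) = 840$)
$\sqrt{J + \left(\left(-1843 + 7921\right) + Y\right)} = \sqrt{840 + \left(\left(-1843 + 7921\right) - \frac{117}{908}\right)} = \sqrt{840 + \left(6078 - \frac{117}{908}\right)} = \sqrt{840 + \frac{5518707}{908}} = \sqrt{\frac{6281427}{908}} = \frac{1447 \sqrt{681}}{454}$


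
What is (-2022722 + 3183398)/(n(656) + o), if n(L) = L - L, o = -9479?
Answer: -1160676/9479 ≈ -122.45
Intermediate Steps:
n(L) = 0
(-2022722 + 3183398)/(n(656) + o) = (-2022722 + 3183398)/(0 - 9479) = 1160676/(-9479) = 1160676*(-1/9479) = -1160676/9479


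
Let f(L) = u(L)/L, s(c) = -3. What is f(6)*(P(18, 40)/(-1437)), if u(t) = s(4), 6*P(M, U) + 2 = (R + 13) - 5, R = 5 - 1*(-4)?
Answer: 5/5748 ≈ 0.00086987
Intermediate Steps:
R = 9 (R = 5 + 4 = 9)
P(M, U) = 5/2 (P(M, U) = -⅓ + ((9 + 13) - 5)/6 = -⅓ + (22 - 5)/6 = -⅓ + (⅙)*17 = -⅓ + 17/6 = 5/2)
u(t) = -3
f(L) = -3/L
f(6)*(P(18, 40)/(-1437)) = (-3/6)*((5/2)/(-1437)) = (-3*⅙)*((5/2)*(-1/1437)) = -½*(-5/2874) = 5/5748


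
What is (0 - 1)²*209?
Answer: 209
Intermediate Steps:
(0 - 1)²*209 = (-1)²*209 = 1*209 = 209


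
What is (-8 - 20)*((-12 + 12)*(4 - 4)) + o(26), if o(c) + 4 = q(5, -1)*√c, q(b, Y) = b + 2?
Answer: -4 + 7*√26 ≈ 31.693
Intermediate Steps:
q(b, Y) = 2 + b
o(c) = -4 + 7*√c (o(c) = -4 + (2 + 5)*√c = -4 + 7*√c)
(-8 - 20)*((-12 + 12)*(4 - 4)) + o(26) = (-8 - 20)*((-12 + 12)*(4 - 4)) + (-4 + 7*√26) = -0*0 + (-4 + 7*√26) = -28*0 + (-4 + 7*√26) = 0 + (-4 + 7*√26) = -4 + 7*√26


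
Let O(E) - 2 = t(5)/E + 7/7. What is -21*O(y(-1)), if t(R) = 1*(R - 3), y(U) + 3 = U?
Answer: -105/2 ≈ -52.500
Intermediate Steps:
y(U) = -3 + U
t(R) = -3 + R (t(R) = 1*(-3 + R) = -3 + R)
O(E) = 3 + 2/E (O(E) = 2 + ((-3 + 5)/E + 7/7) = 2 + (2/E + 7*(1/7)) = 2 + (2/E + 1) = 2 + (1 + 2/E) = 3 + 2/E)
-21*O(y(-1)) = -21*(3 + 2/(-3 - 1)) = -21*(3 + 2/(-4)) = -21*(3 + 2*(-1/4)) = -21*(3 - 1/2) = -21*5/2 = -105/2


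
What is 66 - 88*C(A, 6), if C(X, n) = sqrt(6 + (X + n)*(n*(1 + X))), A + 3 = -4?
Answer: 66 - 88*sqrt(42) ≈ -504.31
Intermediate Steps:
A = -7 (A = -3 - 4 = -7)
C(X, n) = sqrt(6 + n*(1 + X)*(X + n))
66 - 88*C(A, 6) = 66 - 88*sqrt(6 + 6**2 - 7*6 - 7*6**2 + 6*(-7)**2) = 66 - 88*sqrt(6 + 36 - 42 - 7*36 + 6*49) = 66 - 88*sqrt(6 + 36 - 42 - 252 + 294) = 66 - 88*sqrt(42)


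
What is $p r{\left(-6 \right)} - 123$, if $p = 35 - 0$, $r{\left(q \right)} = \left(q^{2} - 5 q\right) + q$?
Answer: $1977$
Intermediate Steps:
$r{\left(q \right)} = q^{2} - 4 q$
$p = 35$ ($p = 35 + 0 = 35$)
$p r{\left(-6 \right)} - 123 = 35 \left(- 6 \left(-4 - 6\right)\right) - 123 = 35 \left(\left(-6\right) \left(-10\right)\right) - 123 = 35 \cdot 60 - 123 = 2100 - 123 = 1977$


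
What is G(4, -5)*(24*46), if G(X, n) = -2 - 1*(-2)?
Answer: 0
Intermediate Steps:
G(X, n) = 0 (G(X, n) = -2 + 2 = 0)
G(4, -5)*(24*46) = 0*(24*46) = 0*1104 = 0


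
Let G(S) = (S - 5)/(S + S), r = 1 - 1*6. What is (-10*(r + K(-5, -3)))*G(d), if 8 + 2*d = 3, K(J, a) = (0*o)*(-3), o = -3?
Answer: 75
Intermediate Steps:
K(J, a) = 0 (K(J, a) = (0*(-3))*(-3) = 0*(-3) = 0)
r = -5 (r = 1 - 6 = -5)
d = -5/2 (d = -4 + (1/2)*3 = -4 + 3/2 = -5/2 ≈ -2.5000)
G(S) = (-5 + S)/(2*S) (G(S) = (-5 + S)/((2*S)) = (-5 + S)*(1/(2*S)) = (-5 + S)/(2*S))
(-10*(r + K(-5, -3)))*G(d) = (-10*(-5 + 0))*((-5 - 5/2)/(2*(-5/2))) = (-10*(-5))*((1/2)*(-2/5)*(-15/2)) = 50*(3/2) = 75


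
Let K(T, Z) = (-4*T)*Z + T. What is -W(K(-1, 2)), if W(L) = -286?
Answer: 286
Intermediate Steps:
K(T, Z) = T - 4*T*Z (K(T, Z) = -4*T*Z + T = T - 4*T*Z)
-W(K(-1, 2)) = -1*(-286) = 286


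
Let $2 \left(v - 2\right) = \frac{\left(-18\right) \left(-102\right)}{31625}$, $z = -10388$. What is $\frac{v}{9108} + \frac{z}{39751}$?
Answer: $- \frac{747403492958}{2862474478875} \approx -0.2611$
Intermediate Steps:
$v = \frac{64168}{31625}$ ($v = 2 + \frac{\left(-18\right) \left(-102\right) \frac{1}{31625}}{2} = 2 + \frac{1836 \cdot \frac{1}{31625}}{2} = 2 + \frac{1}{2} \cdot \frac{1836}{31625} = 2 + \frac{918}{31625} = \frac{64168}{31625} \approx 2.029$)
$\frac{v}{9108} + \frac{z}{39751} = \frac{64168}{31625 \cdot 9108} - \frac{10388}{39751} = \frac{64168}{31625} \cdot \frac{1}{9108} - \frac{10388}{39751} = \frac{16042}{72010125} - \frac{10388}{39751} = - \frac{747403492958}{2862474478875}$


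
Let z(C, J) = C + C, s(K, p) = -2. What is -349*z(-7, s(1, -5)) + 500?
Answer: 5386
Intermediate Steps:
z(C, J) = 2*C
-349*z(-7, s(1, -5)) + 500 = -698*(-7) + 500 = -349*(-14) + 500 = 4886 + 500 = 5386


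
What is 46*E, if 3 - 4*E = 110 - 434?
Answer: 7521/2 ≈ 3760.5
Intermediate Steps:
E = 327/4 (E = ¾ - (110 - 434)/4 = ¾ - ¼*(-324) = ¾ + 81 = 327/4 ≈ 81.750)
46*E = 46*(327/4) = 7521/2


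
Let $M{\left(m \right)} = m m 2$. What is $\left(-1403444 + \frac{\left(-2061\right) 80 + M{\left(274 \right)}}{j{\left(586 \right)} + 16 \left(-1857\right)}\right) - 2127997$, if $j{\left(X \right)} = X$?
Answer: $- \frac{51428367919}{14563} \approx -3.5314 \cdot 10^{6}$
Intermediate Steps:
$M{\left(m \right)} = 2 m^{2}$ ($M{\left(m \right)} = m^{2} \cdot 2 = 2 m^{2}$)
$\left(-1403444 + \frac{\left(-2061\right) 80 + M{\left(274 \right)}}{j{\left(586 \right)} + 16 \left(-1857\right)}\right) - 2127997 = \left(-1403444 + \frac{\left(-2061\right) 80 + 2 \cdot 274^{2}}{586 + 16 \left(-1857\right)}\right) - 2127997 = \left(-1403444 + \frac{-164880 + 2 \cdot 75076}{586 - 29712}\right) - 2127997 = \left(-1403444 + \frac{-164880 + 150152}{-29126}\right) - 2127997 = \left(-1403444 - - \frac{7364}{14563}\right) - 2127997 = \left(-1403444 + \frac{7364}{14563}\right) - 2127997 = - \frac{20438347608}{14563} - 2127997 = - \frac{51428367919}{14563}$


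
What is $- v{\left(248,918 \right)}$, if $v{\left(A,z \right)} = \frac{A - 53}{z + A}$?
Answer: $- \frac{195}{1166} \approx -0.16724$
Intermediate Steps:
$v{\left(A,z \right)} = \frac{-53 + A}{A + z}$
$- v{\left(248,918 \right)} = - \frac{-53 + 248}{248 + 918} = - \frac{195}{1166}$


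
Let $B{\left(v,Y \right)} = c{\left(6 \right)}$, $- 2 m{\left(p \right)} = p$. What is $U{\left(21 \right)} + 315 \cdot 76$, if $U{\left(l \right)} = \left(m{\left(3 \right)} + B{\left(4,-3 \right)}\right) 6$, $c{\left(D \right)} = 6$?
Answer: $23967$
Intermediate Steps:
$m{\left(p \right)} = - \frac{p}{2}$
$B{\left(v,Y \right)} = 6$
$U{\left(l \right)} = 27$ ($U{\left(l \right)} = \left(\left(- \frac{1}{2}\right) 3 + 6\right) 6 = \left(- \frac{3}{2} + 6\right) 6 = \frac{9}{2} \cdot 6 = 27$)
$U{\left(21 \right)} + 315 \cdot 76 = 27 + 315 \cdot 76 = 27 + 23940 = 23967$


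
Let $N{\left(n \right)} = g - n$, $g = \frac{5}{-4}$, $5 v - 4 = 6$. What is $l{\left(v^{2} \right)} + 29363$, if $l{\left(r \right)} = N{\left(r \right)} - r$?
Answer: $\frac{117415}{4} \approx 29354.0$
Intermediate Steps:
$v = 2$ ($v = \frac{4}{5} + \frac{1}{5} \cdot 6 = \frac{4}{5} + \frac{6}{5} = 2$)
$g = - \frac{5}{4}$ ($g = 5 \left(- \frac{1}{4}\right) = - \frac{5}{4} \approx -1.25$)
$N{\left(n \right)} = - \frac{5}{4} - n$
$l{\left(r \right)} = - \frac{5}{4} - 2 r$ ($l{\left(r \right)} = \left(- \frac{5}{4} - r\right) - r = - \frac{5}{4} - 2 r$)
$l{\left(v^{2} \right)} + 29363 = \left(- \frac{5}{4} - 2 \cdot 2^{2}\right) + 29363 = \left(- \frac{5}{4} - 8\right) + 29363 = - \frac{37}{4} + 29363 = \frac{117415}{4}$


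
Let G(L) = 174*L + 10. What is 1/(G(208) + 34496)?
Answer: 1/70698 ≈ 1.4145e-5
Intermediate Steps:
G(L) = 10 + 174*L
1/(G(208) + 34496) = 1/((10 + 174*208) + 34496) = 1/((10 + 36192) + 34496) = 1/(36202 + 34496) = 1/70698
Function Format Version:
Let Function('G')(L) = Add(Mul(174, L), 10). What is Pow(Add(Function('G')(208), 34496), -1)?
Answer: Rational(1, 70698) ≈ 1.4145e-5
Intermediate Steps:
Function('G')(L) = Add(10, Mul(174, L))
Pow(Add(Function('G')(208), 34496), -1) = Pow(Add(Add(10, Mul(174, 208)), 34496), -1) = Pow(Add(Add(10, 36192), 34496), -1) = Pow(Add(36202, 34496), -1) = Pow(70698, -1) = Rational(1, 70698)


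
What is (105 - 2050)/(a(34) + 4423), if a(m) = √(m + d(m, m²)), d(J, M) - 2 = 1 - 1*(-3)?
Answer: -8602735/19562889 + 3890*√10/19562889 ≈ -0.43912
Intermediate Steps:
d(J, M) = 6 (d(J, M) = 2 + (1 - 1*(-3)) = 2 + (1 + 3) = 2 + 4 = 6)
a(m) = √(6 + m) (a(m) = √(m + 6) = √(6 + m))
(105 - 2050)/(a(34) + 4423) = (105 - 2050)/(√(6 + 34) + 4423) = -1945/(√40 + 4423) = -1945/(2*√10 + 4423) = -1945/(4423 + 2*√10)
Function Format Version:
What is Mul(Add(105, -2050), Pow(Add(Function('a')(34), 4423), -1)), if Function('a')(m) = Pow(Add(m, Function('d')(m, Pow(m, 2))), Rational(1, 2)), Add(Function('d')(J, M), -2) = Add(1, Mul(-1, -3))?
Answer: Add(Rational(-8602735, 19562889), Mul(Rational(3890, 19562889), Pow(10, Rational(1, 2)))) ≈ -0.43912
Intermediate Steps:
Function('d')(J, M) = 6 (Function('d')(J, M) = Add(2, Add(1, Mul(-1, -3))) = Add(2, Add(1, 3)) = Add(2, 4) = 6)
Function('a')(m) = Pow(Add(6, m), Rational(1, 2)) (Function('a')(m) = Pow(Add(m, 6), Rational(1, 2)) = Pow(Add(6, m), Rational(1, 2)))
Mul(Add(105, -2050), Pow(Add(Function('a')(34), 4423), -1)) = Mul(Add(105, -2050), Pow(Add(Pow(Add(6, 34), Rational(1, 2)), 4423), -1)) = Mul(-1945, Pow(Add(Pow(40, Rational(1, 2)), 4423), -1)) = Mul(-1945, Pow(Add(Mul(2, Pow(10, Rational(1, 2))), 4423), -1)) = Mul(-1945, Pow(Add(4423, Mul(2, Pow(10, Rational(1, 2)))), -1))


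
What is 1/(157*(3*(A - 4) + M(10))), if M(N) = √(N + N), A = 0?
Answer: -3/4867 - √5/9734 ≈ -0.00084611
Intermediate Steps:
M(N) = √2*√N (M(N) = √(2*N) = √2*√N)
1/(157*(3*(A - 4) + M(10))) = 1/(157*(3*(0 - 4) + √2*√10)) = 1/(157*(3*(-4) + 2*√5)) = 1/(157*(-12 + 2*√5)) = 1/(-1884 + 314*√5)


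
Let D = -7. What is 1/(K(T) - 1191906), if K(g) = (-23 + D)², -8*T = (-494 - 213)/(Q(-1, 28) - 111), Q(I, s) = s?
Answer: -1/1191006 ≈ -8.3963e-7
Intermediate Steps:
T = -707/664 (T = -(-494 - 213)/(8*(28 - 111)) = -(-707)/(8*(-83)) = -(-707)*(-1)/(8*83) = -⅛*707/83 = -707/664 ≈ -1.0648)
K(g) = 900 (K(g) = (-23 - 7)² = (-30)² = 900)
1/(K(T) - 1191906) = 1/(900 - 1191906) = 1/(-1191006) = -1/1191006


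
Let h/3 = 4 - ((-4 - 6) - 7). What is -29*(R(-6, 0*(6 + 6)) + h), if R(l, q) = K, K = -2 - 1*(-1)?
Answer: -1798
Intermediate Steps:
K = -1 (K = -2 + 1 = -1)
R(l, q) = -1
h = 63 (h = 3*(4 - ((-4 - 6) - 7)) = 3*(4 - (-10 - 7)) = 3*(4 - 1*(-17)) = 3*(4 + 17) = 3*21 = 63)
-29*(R(-6, 0*(6 + 6)) + h) = -29*(-1 + 63) = -29*62 = -1798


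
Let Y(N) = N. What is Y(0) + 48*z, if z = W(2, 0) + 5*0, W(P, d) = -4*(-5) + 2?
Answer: 1056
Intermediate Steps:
W(P, d) = 22 (W(P, d) = 20 + 2 = 22)
z = 22 (z = 22 + 5*0 = 22 + 0 = 22)
Y(0) + 48*z = 0 + 48*22 = 0 + 1056 = 1056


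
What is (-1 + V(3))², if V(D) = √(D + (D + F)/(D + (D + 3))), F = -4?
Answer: (3 - √26)²/9 ≈ 0.48954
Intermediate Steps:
V(D) = √(D + (-4 + D)/(3 + 2*D)) (V(D) = √(D + (D - 4)/(D + (D + 3))) = √(D + (-4 + D)/(D + (3 + D))) = √(D + (-4 + D)/(3 + 2*D)))
(-1 + V(3))² = (-1 + √((-4 + 3 + 3*(3 + 2*3))/(3 + 2*3)))² = (-1 + √((-4 + 3 + 3*(3 + 6))/(3 + 6)))² = (-1 + √((-4 + 3 + 3*9)/9))² = (-1 + √((-4 + 3 + 27)/9))² = (-1 + √((⅑)*26))² = (-1 + √(26/9))² = (-1 + √26/3)²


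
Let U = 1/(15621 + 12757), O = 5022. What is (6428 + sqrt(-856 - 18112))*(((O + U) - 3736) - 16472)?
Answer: -1385067858698/14189 - 430948307*I*sqrt(4742)/14189 ≈ -9.7616e+7 - 2.0915e+6*I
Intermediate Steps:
U = 1/28378 ≈ 3.5239e-5
(6428 + sqrt(-856 - 18112))*(((O + U) - 3736) - 16472) = (6428 + sqrt(-856 - 18112))*(((5022 + 1/28378) - 3736) - 16472) = (6428 + sqrt(-18968))*((142514317/28378 - 3736) - 16472) = (6428 + 2*I*sqrt(4742))*(36494109/28378 - 16472) = (6428 + 2*I*sqrt(4742))*(-430948307/28378) = -1385067858698/14189 - 430948307*I*sqrt(4742)/14189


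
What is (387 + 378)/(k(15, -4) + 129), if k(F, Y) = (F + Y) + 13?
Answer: 5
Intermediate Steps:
k(F, Y) = 13 + F + Y
(387 + 378)/(k(15, -4) + 129) = (387 + 378)/((13 + 15 - 4) + 129) = 765/(24 + 129) = 765/153 = 765*(1/153) = 5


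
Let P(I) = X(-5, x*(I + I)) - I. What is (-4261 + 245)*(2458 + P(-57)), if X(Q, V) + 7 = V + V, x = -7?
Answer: -16481664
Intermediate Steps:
X(Q, V) = -7 + 2*V (X(Q, V) = -7 + (V + V) = -7 + 2*V)
P(I) = -7 - 29*I (P(I) = (-7 + 2*(-7*(I + I))) - I = (-7 + 2*(-14*I)) - I = (-7 - 28*I) - I = -7 - 29*I)
(-4261 + 245)*(2458 + P(-57)) = (-4261 + 245)*(2458 + (-7 - 29*(-57))) = -4016*(2458 + (-7 + 1653)) = -4016*(2458 + 1646) = -4016*4104 = -16481664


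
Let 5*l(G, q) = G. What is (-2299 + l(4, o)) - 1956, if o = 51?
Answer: -21271/5 ≈ -4254.2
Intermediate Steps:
l(G, q) = G/5
(-2299 + l(4, o)) - 1956 = (-2299 + (⅕)*4) - 1956 = (-2299 + ⅘) - 1956 = -11491/5 - 1956 = -21271/5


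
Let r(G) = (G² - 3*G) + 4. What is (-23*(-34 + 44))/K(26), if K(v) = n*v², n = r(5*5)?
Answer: -115/187252 ≈ -0.00061415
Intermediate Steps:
r(G) = 4 + G² - 3*G
n = 554 (n = 4 + (5*5)² - 15*5 = 4 + 25² - 3*25 = 4 + 625 - 75 = 554)
K(v) = 554*v²
(-23*(-34 + 44))/K(26) = (-23*(-34 + 44))/((554*26²)) = (-23*10)/((554*676)) = -230/374504 = -230*1/374504 = -115/187252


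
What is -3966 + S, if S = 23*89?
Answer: -1919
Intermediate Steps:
S = 2047
-3966 + S = -3966 + 2047 = -1919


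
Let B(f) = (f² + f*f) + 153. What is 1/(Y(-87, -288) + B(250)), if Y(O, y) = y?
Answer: 1/124865 ≈ 8.0086e-6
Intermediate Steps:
B(f) = 153 + 2*f² (B(f) = (f² + f²) + 153 = 2*f² + 153 = 153 + 2*f²)
1/(Y(-87, -288) + B(250)) = 1/(-288 + (153 + 2*250²)) = 1/(-288 + (153 + 2*62500)) = 1/(-288 + (153 + 125000)) = 1/(-288 + 125153) = 1/124865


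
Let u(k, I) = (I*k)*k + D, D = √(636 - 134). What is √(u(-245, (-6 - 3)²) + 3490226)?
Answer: √(8352251 + √502) ≈ 2890.0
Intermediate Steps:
D = √502 ≈ 22.405
u(k, I) = √502 + I*k² (u(k, I) = (I*k)*k + √502 = I*k² + √502 = √502 + I*k²)
√(u(-245, (-6 - 3)²) + 3490226) = √((√502 + (-6 - 3)²*(-245)²) + 3490226) = √((√502 + (-9)²*60025) + 3490226) = √((√502 + 81*60025) + 3490226) = √((√502 + 4862025) + 3490226) = √((4862025 + √502) + 3490226) = √(8352251 + √502)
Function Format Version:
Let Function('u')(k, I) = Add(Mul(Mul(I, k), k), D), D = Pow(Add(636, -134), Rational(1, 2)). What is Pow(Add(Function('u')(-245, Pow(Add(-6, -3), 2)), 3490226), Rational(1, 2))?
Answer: Pow(Add(8352251, Pow(502, Rational(1, 2))), Rational(1, 2)) ≈ 2890.0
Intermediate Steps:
D = Pow(502, Rational(1, 2)) ≈ 22.405
Function('u')(k, I) = Add(Pow(502, Rational(1, 2)), Mul(I, Pow(k, 2))) (Function('u')(k, I) = Add(Mul(Mul(I, k), k), Pow(502, Rational(1, 2))) = Add(Mul(I, Pow(k, 2)), Pow(502, Rational(1, 2))) = Add(Pow(502, Rational(1, 2)), Mul(I, Pow(k, 2))))
Pow(Add(Function('u')(-245, Pow(Add(-6, -3), 2)), 3490226), Rational(1, 2)) = Pow(Add(Add(Pow(502, Rational(1, 2)), Mul(Pow(Add(-6, -3), 2), Pow(-245, 2))), 3490226), Rational(1, 2)) = Pow(Add(Add(Pow(502, Rational(1, 2)), Mul(Pow(-9, 2), 60025)), 3490226), Rational(1, 2)) = Pow(Add(Add(Pow(502, Rational(1, 2)), Mul(81, 60025)), 3490226), Rational(1, 2)) = Pow(Add(Add(Pow(502, Rational(1, 2)), 4862025), 3490226), Rational(1, 2)) = Pow(Add(Add(4862025, Pow(502, Rational(1, 2))), 3490226), Rational(1, 2)) = Pow(Add(8352251, Pow(502, Rational(1, 2))), Rational(1, 2))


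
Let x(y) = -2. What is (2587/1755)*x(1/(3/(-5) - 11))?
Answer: -398/135 ≈ -2.9481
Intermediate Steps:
(2587/1755)*x(1/(3/(-5) - 11)) = (2587/1755)*(-2) = (2587*(1/1755))*(-2) = (199/135)*(-2) = -398/135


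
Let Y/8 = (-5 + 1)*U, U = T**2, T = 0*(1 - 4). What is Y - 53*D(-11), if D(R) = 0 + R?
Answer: 583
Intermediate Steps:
D(R) = R
T = 0 (T = 0*(-3) = 0)
U = 0 (U = 0**2 = 0)
Y = 0 (Y = 8*((-5 + 1)*0) = 8*(-4*0) = 8*0 = 0)
Y - 53*D(-11) = 0 - 53*(-11) = 0 + 583 = 583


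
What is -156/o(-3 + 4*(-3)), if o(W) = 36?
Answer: -13/3 ≈ -4.3333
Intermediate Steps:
-156/o(-3 + 4*(-3)) = -156/36 = -156*1/36 = -13/3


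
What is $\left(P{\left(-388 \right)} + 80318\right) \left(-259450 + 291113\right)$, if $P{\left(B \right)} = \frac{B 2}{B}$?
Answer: $2543172160$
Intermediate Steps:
$P{\left(B \right)} = 2$ ($P{\left(B \right)} = \frac{2 B}{B} = 2$)
$\left(P{\left(-388 \right)} + 80318\right) \left(-259450 + 291113\right) = \left(2 + 80318\right) \left(-259450 + 291113\right) = 80320 \cdot 31663 = 2543172160$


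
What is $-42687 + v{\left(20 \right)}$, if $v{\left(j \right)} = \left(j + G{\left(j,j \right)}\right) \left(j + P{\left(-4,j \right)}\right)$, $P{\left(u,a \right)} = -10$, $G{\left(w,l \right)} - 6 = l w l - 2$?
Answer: $37553$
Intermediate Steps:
$G{\left(w,l \right)} = 4 + w l^{2}$ ($G{\left(w,l \right)} = 6 + \left(l w l - 2\right) = 6 + \left(w l^{2} - 2\right) = 6 + \left(-2 + w l^{2}\right) = 4 + w l^{2}$)
$v{\left(j \right)} = \left(-10 + j\right) \left(4 + j + j^{3}\right)$ ($v{\left(j \right)} = \left(j + \left(4 + j j^{2}\right)\right) \left(j - 10\right) = \left(j + \left(4 + j^{3}\right)\right) \left(-10 + j\right) = \left(4 + j + j^{3}\right) \left(-10 + j\right) = \left(-10 + j\right) \left(4 + j + j^{3}\right)$)
$-42687 + v{\left(20 \right)} = -42687 - \left(160 - 160000 - 400 + 80000\right) = -42687 - -80240 = -42687 + 80240 = 37553$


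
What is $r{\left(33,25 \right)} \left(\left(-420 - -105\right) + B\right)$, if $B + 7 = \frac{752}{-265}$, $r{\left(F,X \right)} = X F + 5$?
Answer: $- \frac{14289612}{53} \approx -2.6962 \cdot 10^{5}$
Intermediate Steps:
$r{\left(F,X \right)} = 5 + F X$ ($r{\left(F,X \right)} = F X + 5 = 5 + F X$)
$B = - \frac{2607}{265}$ ($B = -7 + \frac{752}{-265} = -7 + 752 \left(- \frac{1}{265}\right) = -7 - \frac{752}{265} = - \frac{2607}{265} \approx -9.8377$)
$r{\left(33,25 \right)} \left(\left(-420 - -105\right) + B\right) = \left(5 + 33 \cdot 25\right) \left(\left(-420 - -105\right) - \frac{2607}{265}\right) = \left(5 + 825\right) \left(\left(-420 + 105\right) - \frac{2607}{265}\right) = 830 \left(-315 - \frac{2607}{265}\right) = 830 \left(- \frac{86082}{265}\right) = - \frac{14289612}{53}$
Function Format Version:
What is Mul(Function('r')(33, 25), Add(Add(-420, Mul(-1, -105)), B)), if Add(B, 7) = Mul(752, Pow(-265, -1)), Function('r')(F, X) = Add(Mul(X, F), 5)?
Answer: Rational(-14289612, 53) ≈ -2.6962e+5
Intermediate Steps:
Function('r')(F, X) = Add(5, Mul(F, X)) (Function('r')(F, X) = Add(Mul(F, X), 5) = Add(5, Mul(F, X)))
B = Rational(-2607, 265) (B = Add(-7, Mul(752, Pow(-265, -1))) = Add(-7, Mul(752, Rational(-1, 265))) = Add(-7, Rational(-752, 265)) = Rational(-2607, 265) ≈ -9.8377)
Mul(Function('r')(33, 25), Add(Add(-420, Mul(-1, -105)), B)) = Mul(Add(5, Mul(33, 25)), Add(Add(-420, Mul(-1, -105)), Rational(-2607, 265))) = Mul(Add(5, 825), Add(Add(-420, 105), Rational(-2607, 265))) = Mul(830, Add(-315, Rational(-2607, 265))) = Mul(830, Rational(-86082, 265)) = Rational(-14289612, 53)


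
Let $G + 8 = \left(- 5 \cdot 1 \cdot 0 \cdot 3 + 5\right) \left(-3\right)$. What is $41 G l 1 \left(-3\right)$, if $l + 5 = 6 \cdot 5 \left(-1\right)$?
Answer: $-99015$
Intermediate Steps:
$l = -35$ ($l = -5 + 6 \cdot 5 \left(-1\right) = -5 + 30 \left(-1\right) = -5 - 30 = -35$)
$G = -23$ ($G = -8 + \left(- 5 \cdot 1 \cdot 0 \cdot 3 + 5\right) \left(-3\right) = -8 + \left(\left(-5\right) 0 \cdot 3 + 5\right) \left(-3\right) = -8 + \left(0 \cdot 3 + 5\right) \left(-3\right) = -8 + \left(0 + 5\right) \left(-3\right) = -8 + 5 \left(-3\right) = -8 - 15 = -23$)
$41 G l 1 \left(-3\right) = 41 \left(-23\right) \left(-35\right) 1 \left(-3\right) = - 943 \left(\left(-35\right) \left(-3\right)\right) = \left(-943\right) 105 = -99015$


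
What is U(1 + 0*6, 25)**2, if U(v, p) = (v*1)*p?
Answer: 625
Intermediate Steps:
U(v, p) = p*v (U(v, p) = v*p = p*v)
U(1 + 0*6, 25)**2 = (25*(1 + 0*6))**2 = (25*(1 + 0))**2 = (25*1)**2 = 25**2 = 625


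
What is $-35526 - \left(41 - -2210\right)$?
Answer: $-37777$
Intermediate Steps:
$-35526 - \left(41 - -2210\right) = -35526 - \left(41 + 2210\right) = -35526 - 2251 = -37777$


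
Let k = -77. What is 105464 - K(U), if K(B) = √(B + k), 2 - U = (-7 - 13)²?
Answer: 105464 - 5*I*√19 ≈ 1.0546e+5 - 21.794*I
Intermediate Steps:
U = -398 (U = 2 - (-7 - 13)² = 2 - 1*(-20)² = 2 - 1*400 = 2 - 400 = -398)
K(B) = √(-77 + B) (K(B) = √(B - 77) = √(-77 + B))
105464 - K(U) = 105464 - √(-77 - 398) = 105464 - √(-475) = 105464 - 5*I*√19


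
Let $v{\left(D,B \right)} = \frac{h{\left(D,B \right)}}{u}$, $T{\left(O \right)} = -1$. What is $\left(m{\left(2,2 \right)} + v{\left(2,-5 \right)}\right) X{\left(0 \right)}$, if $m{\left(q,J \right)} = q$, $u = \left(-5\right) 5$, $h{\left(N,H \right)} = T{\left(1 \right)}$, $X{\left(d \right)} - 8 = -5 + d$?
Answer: $\frac{153}{25} \approx 6.12$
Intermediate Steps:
$X{\left(d \right)} = 3 + d$ ($X{\left(d \right)} = 8 + \left(-5 + d\right) = 3 + d$)
$h{\left(N,H \right)} = -1$
$u = -25$
$v{\left(D,B \right)} = \frac{1}{25}$ ($v{\left(D,B \right)} = - \frac{1}{-25} = \left(-1\right) \left(- \frac{1}{25}\right) = \frac{1}{25}$)
$\left(m{\left(2,2 \right)} + v{\left(2,-5 \right)}\right) X{\left(0 \right)} = \left(2 + \frac{1}{25}\right) \left(3 + 0\right) = \frac{51}{25} \cdot 3 = \frac{153}{25}$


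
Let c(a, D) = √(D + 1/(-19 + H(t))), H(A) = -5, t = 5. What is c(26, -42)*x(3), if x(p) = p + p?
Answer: I*√6054/2 ≈ 38.904*I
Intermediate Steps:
x(p) = 2*p
c(a, D) = √(-1/24 + D) (c(a, D) = √(D + 1/(-19 - 5)) = √(D + 1/(-24)) = √(D - 1/24) = √(-1/24 + D))
c(26, -42)*x(3) = (√(-6 + 144*(-42))/12)*(2*3) = (√(-6 - 6048)/12)*6 = (√(-6054)/12)*6 = ((I*√6054)/12)*6 = (I*√6054/12)*6 = I*√6054/2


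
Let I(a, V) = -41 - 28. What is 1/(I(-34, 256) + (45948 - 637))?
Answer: 1/45242 ≈ 2.2103e-5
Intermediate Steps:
I(a, V) = -69
1/(I(-34, 256) + (45948 - 637)) = 1/(-69 + (45948 - 637)) = 1/(-69 + 45311) = 1/45242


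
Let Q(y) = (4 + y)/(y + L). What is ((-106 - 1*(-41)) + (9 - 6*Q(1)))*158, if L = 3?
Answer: -10033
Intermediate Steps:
Q(y) = (4 + y)/(3 + y) (Q(y) = (4 + y)/(y + 3) = (4 + y)/(3 + y))
((-106 - 1*(-41)) + (9 - 6*Q(1)))*158 = ((-106 - 1*(-41)) + (9 - 6*(4 + 1)/(3 + 1)))*158 = ((-106 + 41) + (9 - 6*5/4))*158 = (-65 + (9 - 3*5/2))*158 = (-65 + (9 - 6*5/4))*158 = (-65 + (9 - 15/2))*158 = (-65 + 3/2)*158 = -127/2*158 = -10033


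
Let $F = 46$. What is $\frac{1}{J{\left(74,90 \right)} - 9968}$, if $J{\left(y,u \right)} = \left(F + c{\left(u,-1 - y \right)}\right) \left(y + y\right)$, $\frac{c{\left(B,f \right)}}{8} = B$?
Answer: $\frac{1}{103400} \approx 9.6712 \cdot 10^{-6}$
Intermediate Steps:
$c{\left(B,f \right)} = 8 B$
$J{\left(y,u \right)} = 2 y \left(46 + 8 u\right)$ ($J{\left(y,u \right)} = \left(46 + 8 u\right) \left(y + y\right) = \left(46 + 8 u\right) 2 y = 2 y \left(46 + 8 u\right)$)
$\frac{1}{J{\left(74,90 \right)} - 9968} = \frac{1}{4 \cdot 74 \left(23 + 4 \cdot 90\right) - 9968} = \frac{1}{4 \cdot 74 \left(23 + 360\right) - 9968} = \frac{1}{4 \cdot 74 \cdot 383 - 9968} = \frac{1}{113368 - 9968} = \frac{1}{103400}$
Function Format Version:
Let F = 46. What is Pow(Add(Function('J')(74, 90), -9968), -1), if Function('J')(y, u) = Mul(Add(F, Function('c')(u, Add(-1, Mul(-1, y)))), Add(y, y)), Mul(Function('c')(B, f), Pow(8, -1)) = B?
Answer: Rational(1, 103400) ≈ 9.6712e-6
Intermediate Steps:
Function('c')(B, f) = Mul(8, B)
Function('J')(y, u) = Mul(2, y, Add(46, Mul(8, u))) (Function('J')(y, u) = Mul(Add(46, Mul(8, u)), Add(y, y)) = Mul(Add(46, Mul(8, u)), Mul(2, y)) = Mul(2, y, Add(46, Mul(8, u))))
Pow(Add(Function('J')(74, 90), -9968), -1) = Pow(Add(Mul(4, 74, Add(23, Mul(4, 90))), -9968), -1) = Pow(Add(Mul(4, 74, Add(23, 360)), -9968), -1) = Pow(Add(Mul(4, 74, 383), -9968), -1) = Pow(Add(113368, -9968), -1) = Pow(103400, -1) = Rational(1, 103400)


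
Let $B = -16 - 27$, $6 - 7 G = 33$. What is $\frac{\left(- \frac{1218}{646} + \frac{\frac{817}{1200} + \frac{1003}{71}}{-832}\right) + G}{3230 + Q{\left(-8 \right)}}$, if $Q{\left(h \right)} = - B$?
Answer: $- \frac{923241511027}{524577294259200} \approx -0.00176$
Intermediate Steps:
$G = - \frac{27}{7}$ ($G = \frac{6}{7} - \frac{33}{7} = - \frac{27}{7} \approx -3.8571$)
$B = -43$ ($B = -16 - 27 = -43$)
$Q{\left(h \right)} = 43$ ($Q{\left(h \right)} = \left(-1\right) \left(-43\right) = 43$)
$\frac{\left(- \frac{1218}{646} + \frac{\frac{817}{1200} + \frac{1003}{71}}{-832}\right) + G}{3230 + Q{\left(-8 \right)}} = \frac{\left(- \frac{1218}{646} + \frac{\frac{817}{1200} + \frac{1003}{71}}{-832}\right) - \frac{27}{7}}{3230 + 43} = \frac{\left(\left(-1218\right) \frac{1}{646} + \left(817 \cdot \frac{1}{1200} + 1003 \cdot \frac{1}{71}\right) \left(- \frac{1}{832}\right)\right) - \frac{27}{7}}{3273} = \left(\left(- \frac{609}{323} + \left(\frac{817}{1200} + \frac{1003}{71}\right) \left(- \frac{1}{832}\right)\right) - \frac{27}{7}\right) \frac{1}{3273} = \left(\left(- \frac{609}{323} + \frac{1261607}{85200} \left(- \frac{1}{832}\right)\right) - \frac{27}{7}\right) \frac{1}{3273} = \left(\left(- \frac{609}{323} - \frac{1261607}{70886400}\right) - \frac{27}{7}\right) \frac{1}{3273} = \left(- \frac{43577316661}{22896307200} - \frac{27}{7}\right) \frac{1}{3273} = \left(- \frac{923241511027}{160274150400}\right) \frac{1}{3273} = - \frac{923241511027}{524577294259200}$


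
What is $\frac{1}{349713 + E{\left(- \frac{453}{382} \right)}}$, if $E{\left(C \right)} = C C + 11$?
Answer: $\frac{145924}{51033330185} \approx 2.8594 \cdot 10^{-6}$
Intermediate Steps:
$E{\left(C \right)} = 11 + C^{2}$ ($E{\left(C \right)} = C^{2} + 11 = 11 + C^{2}$)
$\frac{1}{349713 + E{\left(- \frac{453}{382} \right)}} = \frac{1}{349713 + \left(11 + \left(- \frac{453}{382}\right)^{2}\right)} = \frac{1}{349713 + \left(11 + \frac{205209}{145924}\right)} = \frac{1}{349713 + \frac{1810373}{145924}} = \frac{1}{\frac{51033330185}{145924}} = \frac{145924}{51033330185}$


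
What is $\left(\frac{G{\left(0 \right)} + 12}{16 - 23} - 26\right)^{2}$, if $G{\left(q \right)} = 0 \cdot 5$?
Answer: $\frac{37636}{49} \approx 768.08$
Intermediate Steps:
$G{\left(q \right)} = 0$
$\left(\frac{G{\left(0 \right)} + 12}{16 - 23} - 26\right)^{2} = \left(\frac{0 + 12}{16 - 23} - 26\right)^{2} = \left(\frac{12}{-7} - 26\right)^{2} = \left(12 \left(- \frac{1}{7}\right) - 26\right)^{2} = \left(- \frac{12}{7} - 26\right)^{2} = \left(- \frac{194}{7}\right)^{2} = \frac{37636}{49}$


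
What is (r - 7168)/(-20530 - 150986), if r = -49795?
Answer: 56963/171516 ≈ 0.33211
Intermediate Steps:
(r - 7168)/(-20530 - 150986) = (-49795 - 7168)/(-20530 - 150986) = -56963/(-171516) = -56963*(-1/171516) = 56963/171516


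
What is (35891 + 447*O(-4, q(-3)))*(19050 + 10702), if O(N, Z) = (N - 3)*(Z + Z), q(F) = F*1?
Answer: 1626393080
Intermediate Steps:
q(F) = F
O(N, Z) = 2*Z*(-3 + N) (O(N, Z) = (-3 + N)*(2*Z) = 2*Z*(-3 + N))
(35891 + 447*O(-4, q(-3)))*(19050 + 10702) = (35891 + 447*(2*(-3)*(-3 - 4)))*(19050 + 10702) = (35891 + 447*(2*(-3)*(-7)))*29752 = (35891 + 447*42)*29752 = (35891 + 18774)*29752 = 54665*29752 = 1626393080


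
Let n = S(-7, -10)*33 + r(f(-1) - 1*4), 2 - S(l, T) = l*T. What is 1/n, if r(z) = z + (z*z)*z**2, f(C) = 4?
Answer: -1/2244 ≈ -0.00044563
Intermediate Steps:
r(z) = z + z**4 (r(z) = z + z**2*z**2 = z + z**4)
S(l, T) = 2 - T*l (S(l, T) = 2 - l*T = 2 - T*l)
n = -2244 (n = (2 - 1*(-10)*(-7))*33 + ((4 - 1*4) + (4 - 1*4)**4) = (2 - 70)*33 + ((4 - 4) + (4 - 4)**4) = -68*33 + (0 + 0**4) = -2244 + (0 + 0) = -2244 + 0 = -2244)
1/n = 1/(-2244) = -1/2244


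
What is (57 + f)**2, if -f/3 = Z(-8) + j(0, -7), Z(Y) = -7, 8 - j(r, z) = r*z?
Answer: 2916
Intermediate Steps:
j(r, z) = 8 - r*z
f = -3 (f = -3*(-7 + (8 - 1*0*(-7))) = -3*(-7 + (8 + 0)) = -3*(-7 + 8) = -3*1 = -3)
(57 + f)**2 = (57 - 3)**2 = 54**2 = 2916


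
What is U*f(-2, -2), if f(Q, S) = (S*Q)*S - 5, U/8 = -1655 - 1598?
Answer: 338312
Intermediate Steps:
U = -26024 (U = 8*(-1655 - 1598) = 8*(-3253) = -26024)
f(Q, S) = -5 + Q*S**2 (f(Q, S) = (Q*S)*S - 5 = Q*S**2 - 5 = -5 + Q*S**2)
U*f(-2, -2) = -26024*(-5 - 2*(-2)**2) = -26024*(-5 - 2*4) = -26024*(-5 - 8) = -26024*(-13) = 338312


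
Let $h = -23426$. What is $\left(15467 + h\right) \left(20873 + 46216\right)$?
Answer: $-533961351$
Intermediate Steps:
$\left(15467 + h\right) \left(20873 + 46216\right) = \left(15467 - 23426\right) \left(20873 + 46216\right) = \left(-7959\right) 67089 = -533961351$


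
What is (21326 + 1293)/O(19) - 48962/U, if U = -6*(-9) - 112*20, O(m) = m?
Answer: 25187706/20767 ≈ 1212.9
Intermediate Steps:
U = -2186 (U = 54 - 2240 = -2186)
(21326 + 1293)/O(19) - 48962/U = (21326 + 1293)/19 - 48962/(-2186) = 22619*(1/19) - 48962*(-1/2186) = 22619/19 + 24481/1093 = 25187706/20767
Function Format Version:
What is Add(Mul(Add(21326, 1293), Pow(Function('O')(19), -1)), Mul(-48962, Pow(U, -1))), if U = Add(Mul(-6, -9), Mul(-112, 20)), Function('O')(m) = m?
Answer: Rational(25187706, 20767) ≈ 1212.9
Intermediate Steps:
U = -2186 (U = Add(54, -2240) = -2186)
Add(Mul(Add(21326, 1293), Pow(Function('O')(19), -1)), Mul(-48962, Pow(U, -1))) = Add(Mul(Add(21326, 1293), Pow(19, -1)), Mul(-48962, Pow(-2186, -1))) = Add(Mul(22619, Rational(1, 19)), Mul(-48962, Rational(-1, 2186))) = Add(Rational(22619, 19), Rational(24481, 1093)) = Rational(25187706, 20767)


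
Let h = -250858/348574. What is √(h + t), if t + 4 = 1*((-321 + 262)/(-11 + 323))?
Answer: I*√3628708087263402/27188772 ≈ 2.2156*I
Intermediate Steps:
h = -125429/174287 (h = -250858*1/348574 = -125429/174287 ≈ -0.71967)
t = -1307/312 (t = -4 + 1*((-321 + 262)/(-11 + 323)) = -4 + 1*(-59/312) = -4 - 59/312 = -1307/312 ≈ -4.1891)
√(h + t) = √(-125429/174287 - 1307/312) = √(-266926957/54377544) = I*√3628708087263402/27188772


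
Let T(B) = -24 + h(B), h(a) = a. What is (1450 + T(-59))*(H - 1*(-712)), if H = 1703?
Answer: 3301305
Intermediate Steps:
T(B) = -24 + B
(1450 + T(-59))*(H - 1*(-712)) = (1450 + (-24 - 59))*(1703 - 1*(-712)) = (1450 - 83)*(1703 + 712) = 1367*2415 = 3301305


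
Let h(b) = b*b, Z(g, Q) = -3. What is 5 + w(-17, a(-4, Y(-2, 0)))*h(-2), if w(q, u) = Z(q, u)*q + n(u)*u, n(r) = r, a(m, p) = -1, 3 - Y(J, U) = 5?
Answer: 213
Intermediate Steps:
Y(J, U) = -2 (Y(J, U) = 3 - 1*5 = 3 - 5 = -2)
h(b) = b²
w(q, u) = u² - 3*q (w(q, u) = -3*q + u*u = -3*q + u² = u² - 3*q)
5 + w(-17, a(-4, Y(-2, 0)))*h(-2) = 5 + ((-1)² - 3*(-17))*(-2)² = 5 + (1 + 51)*4 = 5 + 52*4 = 5 + 208 = 213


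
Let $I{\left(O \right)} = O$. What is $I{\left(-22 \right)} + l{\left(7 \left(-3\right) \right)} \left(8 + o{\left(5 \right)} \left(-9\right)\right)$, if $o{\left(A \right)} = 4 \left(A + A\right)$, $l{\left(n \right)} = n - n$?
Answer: $-22$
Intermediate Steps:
$l{\left(n \right)} = 0$
$o{\left(A \right)} = 8 A$ ($o{\left(A \right)} = 4 \cdot 2 A = 8 A$)
$I{\left(-22 \right)} + l{\left(7 \left(-3\right) \right)} \left(8 + o{\left(5 \right)} \left(-9\right)\right) = -22 + 0 \left(8 + 8 \cdot 5 \left(-9\right)\right) = -22 + 0 \left(8 + 40 \left(-9\right)\right) = -22 + 0 \left(8 - 360\right) = -22 + 0 \left(-352\right) = -22 + 0 = -22$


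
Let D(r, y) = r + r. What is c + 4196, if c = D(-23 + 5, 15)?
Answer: 4160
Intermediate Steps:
D(r, y) = 2*r
c = -36 (c = 2*(-23 + 5) = 2*(-18) = -36)
c + 4196 = -36 + 4196 = 4160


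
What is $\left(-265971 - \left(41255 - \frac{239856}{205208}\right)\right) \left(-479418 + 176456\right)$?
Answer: $\frac{2387529651914528}{25651} \approx 9.3078 \cdot 10^{10}$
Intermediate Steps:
$\left(-265971 - \left(41255 - \frac{239856}{205208}\right)\right) \left(-479418 + 176456\right) = \left(-265971 + \left(-41255 + 239856 \cdot \frac{1}{205208}\right)\right) \left(-302962\right) = \left(-265971 + \left(-41255 + \frac{29982}{25651}\right)\right) \left(-302962\right) = \left(-265971 - \frac{1058202023}{25651}\right) \left(-302962\right) = \left(- \frac{7880624144}{25651}\right) \left(-302962\right) = \frac{2387529651914528}{25651}$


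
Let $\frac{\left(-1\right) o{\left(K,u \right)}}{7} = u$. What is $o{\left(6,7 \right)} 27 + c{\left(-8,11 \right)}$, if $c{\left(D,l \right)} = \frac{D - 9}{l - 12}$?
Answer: $-1306$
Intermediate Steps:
$o{\left(K,u \right)} = - 7 u$
$c{\left(D,l \right)} = \frac{-9 + D}{-12 + l}$
$o{\left(6,7 \right)} 27 + c{\left(-8,11 \right)} = \left(-7\right) 7 \cdot 27 + \frac{-9 - 8}{-12 + 11} = \left(-49\right) 27 + \frac{1}{-1} \left(-17\right) = -1323 - -17 = -1323 + 17 = -1306$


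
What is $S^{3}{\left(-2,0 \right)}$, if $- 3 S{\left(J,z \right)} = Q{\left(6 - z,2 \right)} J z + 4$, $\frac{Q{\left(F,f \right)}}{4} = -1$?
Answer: $- \frac{64}{27} \approx -2.3704$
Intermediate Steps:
$Q{\left(F,f \right)} = -4$ ($Q{\left(F,f \right)} = 4 \left(-1\right) = -4$)
$S{\left(J,z \right)} = - \frac{4}{3} + \frac{4 J z}{3}$ ($S{\left(J,z \right)} = - \frac{- 4 J z + 4}{3} = - \frac{4 - 4 J z}{3} = - \frac{4}{3} + \frac{4 J z}{3}$)
$S^{3}{\left(-2,0 \right)} = \left(- \frac{4}{3} + \frac{4}{3} \left(-2\right) 0\right)^{3} = \left(- \frac{4}{3} + 0\right)^{3} = \left(- \frac{4}{3}\right)^{3} = - \frac{64}{27}$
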